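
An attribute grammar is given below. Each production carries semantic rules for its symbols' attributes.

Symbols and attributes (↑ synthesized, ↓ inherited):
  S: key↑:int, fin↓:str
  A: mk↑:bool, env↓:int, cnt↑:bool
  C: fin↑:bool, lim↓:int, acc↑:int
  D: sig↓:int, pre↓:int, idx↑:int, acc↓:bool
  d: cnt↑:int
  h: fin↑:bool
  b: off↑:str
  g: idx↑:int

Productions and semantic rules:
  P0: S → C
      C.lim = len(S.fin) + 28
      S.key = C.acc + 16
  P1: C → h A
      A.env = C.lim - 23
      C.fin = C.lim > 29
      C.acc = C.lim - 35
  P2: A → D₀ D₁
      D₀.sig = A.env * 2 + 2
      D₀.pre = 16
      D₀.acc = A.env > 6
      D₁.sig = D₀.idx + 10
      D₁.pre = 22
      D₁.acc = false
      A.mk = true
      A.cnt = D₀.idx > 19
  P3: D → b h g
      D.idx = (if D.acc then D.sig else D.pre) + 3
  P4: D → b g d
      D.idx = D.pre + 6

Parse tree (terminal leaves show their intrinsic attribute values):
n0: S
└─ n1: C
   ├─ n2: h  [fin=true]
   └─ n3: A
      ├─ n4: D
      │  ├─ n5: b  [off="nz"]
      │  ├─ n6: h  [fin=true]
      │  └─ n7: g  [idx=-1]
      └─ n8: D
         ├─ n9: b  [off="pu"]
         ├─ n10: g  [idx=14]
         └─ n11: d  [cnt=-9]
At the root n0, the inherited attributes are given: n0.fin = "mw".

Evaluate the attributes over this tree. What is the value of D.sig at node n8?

29

1. n0.fin = "mw"  [given at root]
2. n1.lim = 30  [len(S.fin) + 28]
3. n2.fin = true  [terminal]
4. n3.env = 7  [C.lim - 23]
5. n4.sig = 16  [A.env * 2 + 2]
6. n4.pre = 16  [16]
7. n4.acc = true  [A.env > 6]
8. n5.off = "nz"  [terminal]
9. n6.fin = true  [terminal]
10. n7.idx = -1  [terminal]
11. n4.idx = 19  [(if D.acc then D.sig else D.pre) + 3]
12. n8.sig = 29  [D₀.idx + 10]
13. n8.pre = 22  [22]
14. n8.acc = false  [false]
15. n9.off = "pu"  [terminal]
16. n10.idx = 14  [terminal]
17. n11.cnt = -9  [terminal]
18. n8.idx = 28  [D.pre + 6]
19. n3.mk = true  [true]
20. n3.cnt = false  [D₀.idx > 19]
21. n1.fin = true  [C.lim > 29]
22. n1.acc = -5  [C.lim - 35]
23. n0.key = 11  [C.acc + 16]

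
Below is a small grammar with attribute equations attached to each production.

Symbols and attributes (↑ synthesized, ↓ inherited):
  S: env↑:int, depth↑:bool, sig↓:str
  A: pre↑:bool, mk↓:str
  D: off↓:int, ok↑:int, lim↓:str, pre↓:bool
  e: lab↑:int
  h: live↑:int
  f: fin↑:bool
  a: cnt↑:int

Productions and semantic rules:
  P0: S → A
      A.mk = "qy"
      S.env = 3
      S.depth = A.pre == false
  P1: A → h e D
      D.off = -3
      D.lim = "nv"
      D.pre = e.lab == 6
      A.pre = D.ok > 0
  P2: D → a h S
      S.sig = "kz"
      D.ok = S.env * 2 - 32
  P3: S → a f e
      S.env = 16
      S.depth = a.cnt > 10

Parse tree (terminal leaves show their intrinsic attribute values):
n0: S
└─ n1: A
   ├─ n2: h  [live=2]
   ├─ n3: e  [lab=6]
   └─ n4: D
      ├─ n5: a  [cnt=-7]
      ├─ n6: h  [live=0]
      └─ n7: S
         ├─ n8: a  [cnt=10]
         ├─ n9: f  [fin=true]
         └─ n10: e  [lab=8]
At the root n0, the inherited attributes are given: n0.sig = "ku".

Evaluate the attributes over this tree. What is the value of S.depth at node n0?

true

1. n0.sig = "ku"  [given at root]
2. n1.mk = "qy"  ["qy"]
3. n2.live = 2  [terminal]
4. n3.lab = 6  [terminal]
5. n4.off = -3  [-3]
6. n4.lim = "nv"  ["nv"]
7. n4.pre = true  [e.lab == 6]
8. n5.cnt = -7  [terminal]
9. n6.live = 0  [terminal]
10. n7.sig = "kz"  ["kz"]
11. n8.cnt = 10  [terminal]
12. n9.fin = true  [terminal]
13. n10.lab = 8  [terminal]
14. n7.env = 16  [16]
15. n7.depth = false  [a.cnt > 10]
16. n4.ok = 0  [S.env * 2 - 32]
17. n1.pre = false  [D.ok > 0]
18. n0.env = 3  [3]
19. n0.depth = true  [A.pre == false]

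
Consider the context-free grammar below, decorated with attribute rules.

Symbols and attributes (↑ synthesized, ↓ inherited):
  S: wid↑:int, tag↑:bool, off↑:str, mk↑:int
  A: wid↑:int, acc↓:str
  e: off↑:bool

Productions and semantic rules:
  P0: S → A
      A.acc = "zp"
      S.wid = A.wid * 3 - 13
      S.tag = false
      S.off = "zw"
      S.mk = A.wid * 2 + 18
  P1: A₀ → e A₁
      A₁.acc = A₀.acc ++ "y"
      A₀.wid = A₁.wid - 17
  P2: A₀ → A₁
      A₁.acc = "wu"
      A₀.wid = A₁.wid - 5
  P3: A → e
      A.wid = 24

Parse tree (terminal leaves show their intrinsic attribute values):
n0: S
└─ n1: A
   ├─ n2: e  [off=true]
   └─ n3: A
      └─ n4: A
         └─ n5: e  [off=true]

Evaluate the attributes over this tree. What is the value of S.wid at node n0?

1. n1.acc = "zp"  ["zp"]
2. n2.off = true  [terminal]
3. n3.acc = "zpy"  [A₀.acc ++ "y"]
4. n4.acc = "wu"  ["wu"]
5. n5.off = true  [terminal]
6. n4.wid = 24  [24]
7. n3.wid = 19  [A₁.wid - 5]
8. n1.wid = 2  [A₁.wid - 17]
9. n0.wid = -7  [A.wid * 3 - 13]
10. n0.tag = false  [false]
11. n0.off = "zw"  ["zw"]
12. n0.mk = 22  [A.wid * 2 + 18]

-7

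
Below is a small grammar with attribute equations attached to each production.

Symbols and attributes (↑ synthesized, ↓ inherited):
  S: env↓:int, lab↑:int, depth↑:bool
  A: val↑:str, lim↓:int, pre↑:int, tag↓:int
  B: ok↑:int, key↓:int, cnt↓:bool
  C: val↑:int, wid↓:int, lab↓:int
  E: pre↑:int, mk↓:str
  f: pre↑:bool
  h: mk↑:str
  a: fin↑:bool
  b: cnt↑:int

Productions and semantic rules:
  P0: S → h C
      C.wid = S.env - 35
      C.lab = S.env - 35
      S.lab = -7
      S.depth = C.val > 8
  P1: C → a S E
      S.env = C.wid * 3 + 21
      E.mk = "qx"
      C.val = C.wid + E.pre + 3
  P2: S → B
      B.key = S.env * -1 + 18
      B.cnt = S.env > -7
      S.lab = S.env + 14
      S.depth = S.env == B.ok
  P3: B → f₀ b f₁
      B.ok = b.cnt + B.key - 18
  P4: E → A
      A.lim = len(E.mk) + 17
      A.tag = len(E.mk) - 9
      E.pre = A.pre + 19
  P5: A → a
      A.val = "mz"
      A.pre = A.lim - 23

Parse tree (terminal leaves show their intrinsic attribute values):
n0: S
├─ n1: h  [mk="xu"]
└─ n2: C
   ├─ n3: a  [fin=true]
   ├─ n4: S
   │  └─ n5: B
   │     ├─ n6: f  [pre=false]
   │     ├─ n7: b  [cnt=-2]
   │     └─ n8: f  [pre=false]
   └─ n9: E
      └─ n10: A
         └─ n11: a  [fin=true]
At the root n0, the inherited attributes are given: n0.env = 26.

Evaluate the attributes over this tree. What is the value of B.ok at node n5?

1. n0.env = 26  [given at root]
2. n1.mk = "xu"  [terminal]
3. n2.wid = -9  [S.env - 35]
4. n2.lab = -9  [S.env - 35]
5. n3.fin = true  [terminal]
6. n4.env = -6  [C.wid * 3 + 21]
7. n5.key = 24  [S.env * -1 + 18]
8. n5.cnt = true  [S.env > -7]
9. n6.pre = false  [terminal]
10. n7.cnt = -2  [terminal]
11. n8.pre = false  [terminal]
12. n5.ok = 4  [b.cnt + B.key - 18]
13. n4.lab = 8  [S.env + 14]
14. n4.depth = false  [S.env == B.ok]
15. n9.mk = "qx"  ["qx"]
16. n10.lim = 19  [len(E.mk) + 17]
17. n10.tag = -7  [len(E.mk) - 9]
18. n11.fin = true  [terminal]
19. n10.val = "mz"  ["mz"]
20. n10.pre = -4  [A.lim - 23]
21. n9.pre = 15  [A.pre + 19]
22. n2.val = 9  [C.wid + E.pre + 3]
23. n0.lab = -7  [-7]
24. n0.depth = true  [C.val > 8]

4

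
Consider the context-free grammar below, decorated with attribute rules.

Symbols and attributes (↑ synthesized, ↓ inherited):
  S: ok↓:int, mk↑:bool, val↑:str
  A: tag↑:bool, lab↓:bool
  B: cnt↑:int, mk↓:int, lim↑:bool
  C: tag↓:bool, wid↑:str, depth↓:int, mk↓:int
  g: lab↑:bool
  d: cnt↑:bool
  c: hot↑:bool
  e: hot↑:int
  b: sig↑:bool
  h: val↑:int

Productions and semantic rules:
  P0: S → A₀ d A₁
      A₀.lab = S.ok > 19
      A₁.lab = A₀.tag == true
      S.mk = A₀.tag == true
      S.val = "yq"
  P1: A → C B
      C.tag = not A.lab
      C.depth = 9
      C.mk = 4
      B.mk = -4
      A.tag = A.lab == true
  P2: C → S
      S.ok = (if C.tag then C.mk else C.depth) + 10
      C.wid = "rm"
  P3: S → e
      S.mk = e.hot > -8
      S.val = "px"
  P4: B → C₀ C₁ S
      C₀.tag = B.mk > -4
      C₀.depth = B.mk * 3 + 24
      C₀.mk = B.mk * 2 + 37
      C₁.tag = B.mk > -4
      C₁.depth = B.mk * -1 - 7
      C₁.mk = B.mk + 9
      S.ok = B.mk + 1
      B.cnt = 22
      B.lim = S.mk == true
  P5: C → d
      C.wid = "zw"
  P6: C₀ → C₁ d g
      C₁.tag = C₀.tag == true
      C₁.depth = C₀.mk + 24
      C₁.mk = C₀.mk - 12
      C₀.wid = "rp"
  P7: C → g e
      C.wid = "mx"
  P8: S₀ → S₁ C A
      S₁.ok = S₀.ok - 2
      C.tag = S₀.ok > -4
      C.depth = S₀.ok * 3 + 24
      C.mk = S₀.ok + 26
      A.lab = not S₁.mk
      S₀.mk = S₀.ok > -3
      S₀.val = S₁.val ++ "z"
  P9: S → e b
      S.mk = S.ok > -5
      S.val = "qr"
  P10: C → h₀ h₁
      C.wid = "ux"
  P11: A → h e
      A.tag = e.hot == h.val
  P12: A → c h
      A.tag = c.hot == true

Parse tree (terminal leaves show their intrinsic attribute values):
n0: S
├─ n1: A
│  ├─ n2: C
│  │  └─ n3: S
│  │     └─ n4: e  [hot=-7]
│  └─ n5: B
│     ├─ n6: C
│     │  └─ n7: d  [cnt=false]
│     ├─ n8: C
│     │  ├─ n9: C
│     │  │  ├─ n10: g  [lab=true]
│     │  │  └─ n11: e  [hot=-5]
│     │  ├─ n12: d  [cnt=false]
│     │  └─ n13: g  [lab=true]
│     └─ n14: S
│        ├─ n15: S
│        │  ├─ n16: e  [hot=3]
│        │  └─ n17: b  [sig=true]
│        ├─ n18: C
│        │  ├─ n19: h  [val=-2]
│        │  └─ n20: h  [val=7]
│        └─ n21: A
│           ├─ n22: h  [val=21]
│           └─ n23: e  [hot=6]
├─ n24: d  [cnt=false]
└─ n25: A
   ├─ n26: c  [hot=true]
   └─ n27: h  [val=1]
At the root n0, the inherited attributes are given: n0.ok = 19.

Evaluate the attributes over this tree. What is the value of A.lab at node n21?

1. n0.ok = 19  [given at root]
2. n1.lab = false  [S.ok > 19]
3. n2.tag = true  [not A.lab]
4. n2.depth = 9  [9]
5. n2.mk = 4  [4]
6. n3.ok = 14  [(if C.tag then C.mk else C.depth) + 10]
7. n4.hot = -7  [terminal]
8. n3.mk = true  [e.hot > -8]
9. n3.val = "px"  ["px"]
10. n2.wid = "rm"  ["rm"]
11. n5.mk = -4  [-4]
12. n6.tag = false  [B.mk > -4]
13. n6.depth = 12  [B.mk * 3 + 24]
14. n6.mk = 29  [B.mk * 2 + 37]
15. n7.cnt = false  [terminal]
16. n6.wid = "zw"  ["zw"]
17. n8.tag = false  [B.mk > -4]
18. n8.depth = -3  [B.mk * -1 - 7]
19. n8.mk = 5  [B.mk + 9]
20. n9.tag = false  [C₀.tag == true]
21. n9.depth = 29  [C₀.mk + 24]
22. n9.mk = -7  [C₀.mk - 12]
23. n10.lab = true  [terminal]
24. n11.hot = -5  [terminal]
25. n9.wid = "mx"  ["mx"]
26. n12.cnt = false  [terminal]
27. n13.lab = true  [terminal]
28. n8.wid = "rp"  ["rp"]
29. n14.ok = -3  [B.mk + 1]
30. n15.ok = -5  [S₀.ok - 2]
31. n16.hot = 3  [terminal]
32. n17.sig = true  [terminal]
33. n15.mk = false  [S.ok > -5]
34. n15.val = "qr"  ["qr"]
35. n18.tag = true  [S₀.ok > -4]
36. n18.depth = 15  [S₀.ok * 3 + 24]
37. n18.mk = 23  [S₀.ok + 26]
38. n19.val = -2  [terminal]
39. n20.val = 7  [terminal]
40. n18.wid = "ux"  ["ux"]
41. n21.lab = true  [not S₁.mk]
42. n22.val = 21  [terminal]
43. n23.hot = 6  [terminal]
44. n21.tag = false  [e.hot == h.val]
45. n14.mk = false  [S₀.ok > -3]
46. n14.val = "qrz"  [S₁.val ++ "z"]
47. n5.cnt = 22  [22]
48. n5.lim = false  [S.mk == true]
49. n1.tag = false  [A.lab == true]
50. n24.cnt = false  [terminal]
51. n25.lab = false  [A₀.tag == true]
52. n26.hot = true  [terminal]
53. n27.val = 1  [terminal]
54. n25.tag = true  [c.hot == true]
55. n0.mk = false  [A₀.tag == true]
56. n0.val = "yq"  ["yq"]

true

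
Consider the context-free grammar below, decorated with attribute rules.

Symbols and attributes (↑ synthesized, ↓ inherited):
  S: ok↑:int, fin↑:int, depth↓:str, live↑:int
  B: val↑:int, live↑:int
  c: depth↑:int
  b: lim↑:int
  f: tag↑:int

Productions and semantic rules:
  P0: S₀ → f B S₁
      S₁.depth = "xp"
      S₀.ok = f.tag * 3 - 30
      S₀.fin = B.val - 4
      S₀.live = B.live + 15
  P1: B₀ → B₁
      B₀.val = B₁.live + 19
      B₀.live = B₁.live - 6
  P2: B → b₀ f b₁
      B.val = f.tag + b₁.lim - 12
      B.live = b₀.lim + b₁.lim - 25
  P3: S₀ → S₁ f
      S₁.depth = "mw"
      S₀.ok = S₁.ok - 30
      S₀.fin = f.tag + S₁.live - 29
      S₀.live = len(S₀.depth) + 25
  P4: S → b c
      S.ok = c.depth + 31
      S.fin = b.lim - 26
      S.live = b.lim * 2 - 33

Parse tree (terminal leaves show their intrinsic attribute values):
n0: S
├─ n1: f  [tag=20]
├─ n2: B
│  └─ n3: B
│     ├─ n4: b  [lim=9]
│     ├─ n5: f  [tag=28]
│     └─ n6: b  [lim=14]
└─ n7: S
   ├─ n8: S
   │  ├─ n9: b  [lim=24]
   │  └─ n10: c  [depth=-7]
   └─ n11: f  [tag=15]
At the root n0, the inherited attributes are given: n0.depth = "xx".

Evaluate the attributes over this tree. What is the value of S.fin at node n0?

1. n0.depth = "xx"  [given at root]
2. n1.tag = 20  [terminal]
3. n4.lim = 9  [terminal]
4. n5.tag = 28  [terminal]
5. n6.lim = 14  [terminal]
6. n3.val = 30  [f.tag + b₁.lim - 12]
7. n3.live = -2  [b₀.lim + b₁.lim - 25]
8. n2.val = 17  [B₁.live + 19]
9. n2.live = -8  [B₁.live - 6]
10. n7.depth = "xp"  ["xp"]
11. n8.depth = "mw"  ["mw"]
12. n9.lim = 24  [terminal]
13. n10.depth = -7  [terminal]
14. n8.ok = 24  [c.depth + 31]
15. n8.fin = -2  [b.lim - 26]
16. n8.live = 15  [b.lim * 2 - 33]
17. n11.tag = 15  [terminal]
18. n7.ok = -6  [S₁.ok - 30]
19. n7.fin = 1  [f.tag + S₁.live - 29]
20. n7.live = 27  [len(S₀.depth) + 25]
21. n0.ok = 30  [f.tag * 3 - 30]
22. n0.fin = 13  [B.val - 4]
23. n0.live = 7  [B.live + 15]

13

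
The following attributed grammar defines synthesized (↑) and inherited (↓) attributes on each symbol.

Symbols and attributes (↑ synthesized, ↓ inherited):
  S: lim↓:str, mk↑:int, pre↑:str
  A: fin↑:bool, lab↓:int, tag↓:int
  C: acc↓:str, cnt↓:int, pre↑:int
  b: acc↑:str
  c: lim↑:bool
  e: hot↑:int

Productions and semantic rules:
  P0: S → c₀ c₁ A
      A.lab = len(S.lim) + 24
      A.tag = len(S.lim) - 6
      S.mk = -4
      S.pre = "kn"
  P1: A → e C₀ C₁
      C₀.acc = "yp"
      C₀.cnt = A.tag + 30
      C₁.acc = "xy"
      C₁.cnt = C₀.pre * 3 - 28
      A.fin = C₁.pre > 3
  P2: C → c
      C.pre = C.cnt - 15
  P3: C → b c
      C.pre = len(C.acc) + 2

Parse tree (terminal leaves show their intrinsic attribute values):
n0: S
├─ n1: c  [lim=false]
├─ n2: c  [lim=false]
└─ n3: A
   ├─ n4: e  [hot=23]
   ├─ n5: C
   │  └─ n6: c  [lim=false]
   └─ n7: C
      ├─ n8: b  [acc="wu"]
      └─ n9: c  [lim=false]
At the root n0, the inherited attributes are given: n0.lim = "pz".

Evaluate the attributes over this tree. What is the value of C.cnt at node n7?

5

1. n0.lim = "pz"  [given at root]
2. n1.lim = false  [terminal]
3. n2.lim = false  [terminal]
4. n3.lab = 26  [len(S.lim) + 24]
5. n3.tag = -4  [len(S.lim) - 6]
6. n4.hot = 23  [terminal]
7. n5.acc = "yp"  ["yp"]
8. n5.cnt = 26  [A.tag + 30]
9. n6.lim = false  [terminal]
10. n5.pre = 11  [C.cnt - 15]
11. n7.acc = "xy"  ["xy"]
12. n7.cnt = 5  [C₀.pre * 3 - 28]
13. n8.acc = "wu"  [terminal]
14. n9.lim = false  [terminal]
15. n7.pre = 4  [len(C.acc) + 2]
16. n3.fin = true  [C₁.pre > 3]
17. n0.mk = -4  [-4]
18. n0.pre = "kn"  ["kn"]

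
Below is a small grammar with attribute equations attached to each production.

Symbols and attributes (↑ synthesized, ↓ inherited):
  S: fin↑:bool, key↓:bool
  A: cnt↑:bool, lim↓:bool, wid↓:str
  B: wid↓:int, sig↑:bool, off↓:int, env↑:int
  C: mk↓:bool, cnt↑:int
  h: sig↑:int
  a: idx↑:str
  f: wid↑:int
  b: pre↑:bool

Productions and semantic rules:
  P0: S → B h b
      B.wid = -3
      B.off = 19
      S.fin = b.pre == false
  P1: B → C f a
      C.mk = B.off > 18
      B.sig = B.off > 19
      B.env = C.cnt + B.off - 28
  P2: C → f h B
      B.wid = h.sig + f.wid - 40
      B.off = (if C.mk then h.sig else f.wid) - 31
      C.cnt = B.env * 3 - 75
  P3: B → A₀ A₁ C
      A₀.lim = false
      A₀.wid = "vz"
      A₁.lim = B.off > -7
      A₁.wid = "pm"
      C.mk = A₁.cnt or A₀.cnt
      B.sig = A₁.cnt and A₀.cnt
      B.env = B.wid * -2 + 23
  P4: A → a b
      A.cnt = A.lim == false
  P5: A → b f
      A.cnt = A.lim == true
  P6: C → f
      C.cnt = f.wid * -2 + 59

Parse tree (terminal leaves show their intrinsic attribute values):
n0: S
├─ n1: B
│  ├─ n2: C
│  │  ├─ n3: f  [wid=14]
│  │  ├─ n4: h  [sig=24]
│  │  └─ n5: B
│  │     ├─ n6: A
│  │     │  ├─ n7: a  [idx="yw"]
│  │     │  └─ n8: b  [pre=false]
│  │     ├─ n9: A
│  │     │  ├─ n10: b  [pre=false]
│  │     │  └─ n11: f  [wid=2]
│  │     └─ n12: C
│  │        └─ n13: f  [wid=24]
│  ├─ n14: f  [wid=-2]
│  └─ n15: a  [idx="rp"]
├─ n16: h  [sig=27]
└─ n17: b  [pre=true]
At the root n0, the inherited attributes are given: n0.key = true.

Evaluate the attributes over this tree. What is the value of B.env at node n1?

-3

1. n0.key = true  [given at root]
2. n1.wid = -3  [-3]
3. n1.off = 19  [19]
4. n2.mk = true  [B.off > 18]
5. n3.wid = 14  [terminal]
6. n4.sig = 24  [terminal]
7. n5.wid = -2  [h.sig + f.wid - 40]
8. n5.off = -7  [(if C.mk then h.sig else f.wid) - 31]
9. n6.lim = false  [false]
10. n6.wid = "vz"  ["vz"]
11. n7.idx = "yw"  [terminal]
12. n8.pre = false  [terminal]
13. n6.cnt = true  [A.lim == false]
14. n9.lim = false  [B.off > -7]
15. n9.wid = "pm"  ["pm"]
16. n10.pre = false  [terminal]
17. n11.wid = 2  [terminal]
18. n9.cnt = false  [A.lim == true]
19. n12.mk = true  [A₁.cnt or A₀.cnt]
20. n13.wid = 24  [terminal]
21. n12.cnt = 11  [f.wid * -2 + 59]
22. n5.sig = false  [A₁.cnt and A₀.cnt]
23. n5.env = 27  [B.wid * -2 + 23]
24. n2.cnt = 6  [B.env * 3 - 75]
25. n14.wid = -2  [terminal]
26. n15.idx = "rp"  [terminal]
27. n1.sig = false  [B.off > 19]
28. n1.env = -3  [C.cnt + B.off - 28]
29. n16.sig = 27  [terminal]
30. n17.pre = true  [terminal]
31. n0.fin = false  [b.pre == false]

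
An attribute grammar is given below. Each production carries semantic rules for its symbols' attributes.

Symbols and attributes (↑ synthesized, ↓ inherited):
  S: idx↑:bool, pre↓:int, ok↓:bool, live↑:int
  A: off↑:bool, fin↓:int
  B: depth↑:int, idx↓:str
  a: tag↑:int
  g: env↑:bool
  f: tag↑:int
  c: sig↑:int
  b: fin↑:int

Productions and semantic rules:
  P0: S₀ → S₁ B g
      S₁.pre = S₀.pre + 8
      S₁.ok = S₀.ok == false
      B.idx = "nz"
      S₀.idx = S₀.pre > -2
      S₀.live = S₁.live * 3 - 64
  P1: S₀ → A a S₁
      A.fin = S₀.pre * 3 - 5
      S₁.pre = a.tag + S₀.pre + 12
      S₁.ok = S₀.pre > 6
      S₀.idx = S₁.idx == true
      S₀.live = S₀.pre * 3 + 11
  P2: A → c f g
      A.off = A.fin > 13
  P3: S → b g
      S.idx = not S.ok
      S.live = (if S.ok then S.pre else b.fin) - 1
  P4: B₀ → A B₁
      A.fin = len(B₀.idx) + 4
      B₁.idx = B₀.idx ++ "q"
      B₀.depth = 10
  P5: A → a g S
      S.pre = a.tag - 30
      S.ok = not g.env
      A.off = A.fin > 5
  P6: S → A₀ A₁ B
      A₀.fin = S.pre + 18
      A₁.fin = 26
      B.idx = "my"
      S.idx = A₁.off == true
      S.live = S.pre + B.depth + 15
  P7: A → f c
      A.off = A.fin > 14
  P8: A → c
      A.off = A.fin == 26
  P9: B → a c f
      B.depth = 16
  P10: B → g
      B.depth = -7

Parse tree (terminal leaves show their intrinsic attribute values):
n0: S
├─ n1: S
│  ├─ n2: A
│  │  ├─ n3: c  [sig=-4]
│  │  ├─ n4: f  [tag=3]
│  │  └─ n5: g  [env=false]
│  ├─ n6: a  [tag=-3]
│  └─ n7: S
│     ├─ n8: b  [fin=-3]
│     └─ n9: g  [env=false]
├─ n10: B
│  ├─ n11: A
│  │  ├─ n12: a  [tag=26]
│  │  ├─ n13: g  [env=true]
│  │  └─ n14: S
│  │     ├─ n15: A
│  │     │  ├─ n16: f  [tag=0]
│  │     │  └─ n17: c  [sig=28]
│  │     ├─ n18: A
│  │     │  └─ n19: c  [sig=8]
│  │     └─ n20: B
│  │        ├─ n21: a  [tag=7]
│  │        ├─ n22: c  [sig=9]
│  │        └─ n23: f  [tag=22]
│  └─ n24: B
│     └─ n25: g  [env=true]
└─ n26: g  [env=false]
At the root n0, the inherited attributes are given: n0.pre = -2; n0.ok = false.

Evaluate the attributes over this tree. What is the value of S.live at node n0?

1. n0.pre = -2  [given at root]
2. n0.ok = false  [given at root]
3. n1.pre = 6  [S₀.pre + 8]
4. n1.ok = true  [S₀.ok == false]
5. n2.fin = 13  [S₀.pre * 3 - 5]
6. n3.sig = -4  [terminal]
7. n4.tag = 3  [terminal]
8. n5.env = false  [terminal]
9. n2.off = false  [A.fin > 13]
10. n6.tag = -3  [terminal]
11. n7.pre = 15  [a.tag + S₀.pre + 12]
12. n7.ok = false  [S₀.pre > 6]
13. n8.fin = -3  [terminal]
14. n9.env = false  [terminal]
15. n7.idx = true  [not S.ok]
16. n7.live = -4  [(if S.ok then S.pre else b.fin) - 1]
17. n1.idx = true  [S₁.idx == true]
18. n1.live = 29  [S₀.pre * 3 + 11]
19. n10.idx = "nz"  ["nz"]
20. n11.fin = 6  [len(B₀.idx) + 4]
21. n12.tag = 26  [terminal]
22. n13.env = true  [terminal]
23. n14.pre = -4  [a.tag - 30]
24. n14.ok = false  [not g.env]
25. n15.fin = 14  [S.pre + 18]
26. n16.tag = 0  [terminal]
27. n17.sig = 28  [terminal]
28. n15.off = false  [A.fin > 14]
29. n18.fin = 26  [26]
30. n19.sig = 8  [terminal]
31. n18.off = true  [A.fin == 26]
32. n20.idx = "my"  ["my"]
33. n21.tag = 7  [terminal]
34. n22.sig = 9  [terminal]
35. n23.tag = 22  [terminal]
36. n20.depth = 16  [16]
37. n14.idx = true  [A₁.off == true]
38. n14.live = 27  [S.pre + B.depth + 15]
39. n11.off = true  [A.fin > 5]
40. n24.idx = "nzq"  [B₀.idx ++ "q"]
41. n25.env = true  [terminal]
42. n24.depth = -7  [-7]
43. n10.depth = 10  [10]
44. n26.env = false  [terminal]
45. n0.idx = false  [S₀.pre > -2]
46. n0.live = 23  [S₁.live * 3 - 64]

23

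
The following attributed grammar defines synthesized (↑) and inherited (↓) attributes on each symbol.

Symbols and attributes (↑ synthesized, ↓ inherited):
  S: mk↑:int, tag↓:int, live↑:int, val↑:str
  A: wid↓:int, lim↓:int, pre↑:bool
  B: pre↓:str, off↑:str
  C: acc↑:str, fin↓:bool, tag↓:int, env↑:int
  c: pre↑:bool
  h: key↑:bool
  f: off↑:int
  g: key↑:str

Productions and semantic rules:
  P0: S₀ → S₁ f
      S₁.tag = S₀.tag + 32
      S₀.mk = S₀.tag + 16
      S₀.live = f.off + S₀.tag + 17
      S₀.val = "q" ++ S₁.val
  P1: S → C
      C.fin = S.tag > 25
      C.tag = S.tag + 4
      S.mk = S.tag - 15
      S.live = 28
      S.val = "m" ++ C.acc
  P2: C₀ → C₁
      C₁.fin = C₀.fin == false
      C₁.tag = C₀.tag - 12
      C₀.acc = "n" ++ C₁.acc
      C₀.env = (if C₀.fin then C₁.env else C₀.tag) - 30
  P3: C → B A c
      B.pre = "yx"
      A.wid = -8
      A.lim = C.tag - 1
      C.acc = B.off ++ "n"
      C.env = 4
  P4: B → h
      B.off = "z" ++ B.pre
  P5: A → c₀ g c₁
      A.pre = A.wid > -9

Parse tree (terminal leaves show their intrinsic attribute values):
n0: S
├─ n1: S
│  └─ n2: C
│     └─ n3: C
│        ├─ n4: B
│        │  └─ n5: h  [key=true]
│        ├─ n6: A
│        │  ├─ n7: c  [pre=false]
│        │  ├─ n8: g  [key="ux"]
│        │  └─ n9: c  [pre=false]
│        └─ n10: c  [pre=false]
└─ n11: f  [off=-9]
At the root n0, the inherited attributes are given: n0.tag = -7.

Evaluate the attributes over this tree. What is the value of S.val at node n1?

1. n0.tag = -7  [given at root]
2. n1.tag = 25  [S₀.tag + 32]
3. n2.fin = false  [S.tag > 25]
4. n2.tag = 29  [S.tag + 4]
5. n3.fin = true  [C₀.fin == false]
6. n3.tag = 17  [C₀.tag - 12]
7. n4.pre = "yx"  ["yx"]
8. n5.key = true  [terminal]
9. n4.off = "zyx"  ["z" ++ B.pre]
10. n6.wid = -8  [-8]
11. n6.lim = 16  [C.tag - 1]
12. n7.pre = false  [terminal]
13. n8.key = "ux"  [terminal]
14. n9.pre = false  [terminal]
15. n6.pre = true  [A.wid > -9]
16. n10.pre = false  [terminal]
17. n3.acc = "zyxn"  [B.off ++ "n"]
18. n3.env = 4  [4]
19. n2.acc = "nzyxn"  ["n" ++ C₁.acc]
20. n2.env = -1  [(if C₀.fin then C₁.env else C₀.tag) - 30]
21. n1.mk = 10  [S.tag - 15]
22. n1.live = 28  [28]
23. n1.val = "mnzyxn"  ["m" ++ C.acc]
24. n11.off = -9  [terminal]
25. n0.mk = 9  [S₀.tag + 16]
26. n0.live = 1  [f.off + S₀.tag + 17]
27. n0.val = "qmnzyxn"  ["q" ++ S₁.val]

"mnzyxn"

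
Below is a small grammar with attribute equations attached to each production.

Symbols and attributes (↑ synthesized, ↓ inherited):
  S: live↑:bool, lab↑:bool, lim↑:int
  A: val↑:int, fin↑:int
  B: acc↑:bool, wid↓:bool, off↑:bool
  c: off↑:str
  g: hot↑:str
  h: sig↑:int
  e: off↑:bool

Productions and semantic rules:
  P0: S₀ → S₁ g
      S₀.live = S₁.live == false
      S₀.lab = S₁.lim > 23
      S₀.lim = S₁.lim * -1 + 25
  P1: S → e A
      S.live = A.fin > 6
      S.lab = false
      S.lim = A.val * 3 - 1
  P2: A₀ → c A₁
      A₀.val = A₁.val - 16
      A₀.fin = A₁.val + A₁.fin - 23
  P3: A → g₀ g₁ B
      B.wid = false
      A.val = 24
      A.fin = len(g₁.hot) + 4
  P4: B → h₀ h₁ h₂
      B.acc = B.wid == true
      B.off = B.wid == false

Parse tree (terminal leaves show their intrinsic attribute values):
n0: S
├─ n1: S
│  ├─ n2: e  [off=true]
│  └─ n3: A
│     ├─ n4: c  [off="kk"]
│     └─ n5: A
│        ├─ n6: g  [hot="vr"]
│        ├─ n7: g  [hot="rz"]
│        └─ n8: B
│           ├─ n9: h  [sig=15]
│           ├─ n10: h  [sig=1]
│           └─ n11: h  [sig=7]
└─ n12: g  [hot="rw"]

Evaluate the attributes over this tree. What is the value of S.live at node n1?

true

1. n2.off = true  [terminal]
2. n4.off = "kk"  [terminal]
3. n6.hot = "vr"  [terminal]
4. n7.hot = "rz"  [terminal]
5. n8.wid = false  [false]
6. n9.sig = 15  [terminal]
7. n10.sig = 1  [terminal]
8. n11.sig = 7  [terminal]
9. n8.acc = false  [B.wid == true]
10. n8.off = true  [B.wid == false]
11. n5.val = 24  [24]
12. n5.fin = 6  [len(g₁.hot) + 4]
13. n3.val = 8  [A₁.val - 16]
14. n3.fin = 7  [A₁.val + A₁.fin - 23]
15. n1.live = true  [A.fin > 6]
16. n1.lab = false  [false]
17. n1.lim = 23  [A.val * 3 - 1]
18. n12.hot = "rw"  [terminal]
19. n0.live = false  [S₁.live == false]
20. n0.lab = false  [S₁.lim > 23]
21. n0.lim = 2  [S₁.lim * -1 + 25]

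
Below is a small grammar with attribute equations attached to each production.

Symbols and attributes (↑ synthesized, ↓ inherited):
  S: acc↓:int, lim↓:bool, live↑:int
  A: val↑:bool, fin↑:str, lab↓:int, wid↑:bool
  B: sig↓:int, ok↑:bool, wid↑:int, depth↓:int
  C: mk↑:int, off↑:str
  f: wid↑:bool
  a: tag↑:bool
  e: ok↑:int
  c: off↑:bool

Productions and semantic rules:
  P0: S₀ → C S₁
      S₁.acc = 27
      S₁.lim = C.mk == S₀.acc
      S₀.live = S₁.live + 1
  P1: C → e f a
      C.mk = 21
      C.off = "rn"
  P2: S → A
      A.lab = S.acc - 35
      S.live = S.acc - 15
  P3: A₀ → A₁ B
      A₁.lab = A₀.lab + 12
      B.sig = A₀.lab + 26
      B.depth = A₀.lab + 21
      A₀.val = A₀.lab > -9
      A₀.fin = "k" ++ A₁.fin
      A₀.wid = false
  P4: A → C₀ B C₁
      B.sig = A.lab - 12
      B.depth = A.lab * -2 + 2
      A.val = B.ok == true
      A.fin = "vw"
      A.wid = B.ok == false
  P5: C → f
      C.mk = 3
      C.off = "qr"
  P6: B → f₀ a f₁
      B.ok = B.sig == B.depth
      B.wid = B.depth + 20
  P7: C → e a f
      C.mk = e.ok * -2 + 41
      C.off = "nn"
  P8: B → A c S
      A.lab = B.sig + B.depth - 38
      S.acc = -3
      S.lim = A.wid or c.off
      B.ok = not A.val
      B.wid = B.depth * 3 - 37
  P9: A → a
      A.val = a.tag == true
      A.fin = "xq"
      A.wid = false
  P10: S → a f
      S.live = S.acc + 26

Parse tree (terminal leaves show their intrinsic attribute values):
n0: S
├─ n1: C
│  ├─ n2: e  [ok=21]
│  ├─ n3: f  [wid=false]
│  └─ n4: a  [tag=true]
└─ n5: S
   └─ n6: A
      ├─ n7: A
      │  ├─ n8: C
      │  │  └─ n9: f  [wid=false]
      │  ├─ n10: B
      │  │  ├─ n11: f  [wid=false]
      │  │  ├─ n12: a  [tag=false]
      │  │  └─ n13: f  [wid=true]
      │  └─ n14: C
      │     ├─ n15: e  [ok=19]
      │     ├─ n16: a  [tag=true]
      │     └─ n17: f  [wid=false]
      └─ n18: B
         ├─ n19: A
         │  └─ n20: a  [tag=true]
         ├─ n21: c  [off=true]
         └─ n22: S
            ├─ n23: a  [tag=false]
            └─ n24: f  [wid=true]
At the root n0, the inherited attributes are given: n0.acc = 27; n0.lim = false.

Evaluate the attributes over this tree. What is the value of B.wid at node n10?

1. n0.acc = 27  [given at root]
2. n0.lim = false  [given at root]
3. n2.ok = 21  [terminal]
4. n3.wid = false  [terminal]
5. n4.tag = true  [terminal]
6. n1.mk = 21  [21]
7. n1.off = "rn"  ["rn"]
8. n5.acc = 27  [27]
9. n5.lim = false  [C.mk == S₀.acc]
10. n6.lab = -8  [S.acc - 35]
11. n7.lab = 4  [A₀.lab + 12]
12. n9.wid = false  [terminal]
13. n8.mk = 3  [3]
14. n8.off = "qr"  ["qr"]
15. n10.sig = -8  [A.lab - 12]
16. n10.depth = -6  [A.lab * -2 + 2]
17. n11.wid = false  [terminal]
18. n12.tag = false  [terminal]
19. n13.wid = true  [terminal]
20. n10.ok = false  [B.sig == B.depth]
21. n10.wid = 14  [B.depth + 20]
22. n15.ok = 19  [terminal]
23. n16.tag = true  [terminal]
24. n17.wid = false  [terminal]
25. n14.mk = 3  [e.ok * -2 + 41]
26. n14.off = "nn"  ["nn"]
27. n7.val = false  [B.ok == true]
28. n7.fin = "vw"  ["vw"]
29. n7.wid = true  [B.ok == false]
30. n18.sig = 18  [A₀.lab + 26]
31. n18.depth = 13  [A₀.lab + 21]
32. n19.lab = -7  [B.sig + B.depth - 38]
33. n20.tag = true  [terminal]
34. n19.val = true  [a.tag == true]
35. n19.fin = "xq"  ["xq"]
36. n19.wid = false  [false]
37. n21.off = true  [terminal]
38. n22.acc = -3  [-3]
39. n22.lim = true  [A.wid or c.off]
40. n23.tag = false  [terminal]
41. n24.wid = true  [terminal]
42. n22.live = 23  [S.acc + 26]
43. n18.ok = false  [not A.val]
44. n18.wid = 2  [B.depth * 3 - 37]
45. n6.val = true  [A₀.lab > -9]
46. n6.fin = "kvw"  ["k" ++ A₁.fin]
47. n6.wid = false  [false]
48. n5.live = 12  [S.acc - 15]
49. n0.live = 13  [S₁.live + 1]

14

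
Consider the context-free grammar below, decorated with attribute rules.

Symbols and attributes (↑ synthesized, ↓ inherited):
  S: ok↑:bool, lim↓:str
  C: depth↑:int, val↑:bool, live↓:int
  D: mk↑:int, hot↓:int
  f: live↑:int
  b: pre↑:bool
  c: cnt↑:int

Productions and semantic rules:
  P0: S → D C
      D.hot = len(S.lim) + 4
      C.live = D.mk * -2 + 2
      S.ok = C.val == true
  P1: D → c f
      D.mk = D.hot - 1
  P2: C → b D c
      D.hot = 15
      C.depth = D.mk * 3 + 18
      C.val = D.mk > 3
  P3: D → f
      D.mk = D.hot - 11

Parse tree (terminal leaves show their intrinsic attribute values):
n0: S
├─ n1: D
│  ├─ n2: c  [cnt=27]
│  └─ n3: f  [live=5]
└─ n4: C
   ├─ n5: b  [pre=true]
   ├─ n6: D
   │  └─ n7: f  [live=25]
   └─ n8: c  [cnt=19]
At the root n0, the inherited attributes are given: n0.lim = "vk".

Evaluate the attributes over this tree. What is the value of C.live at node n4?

-8

1. n0.lim = "vk"  [given at root]
2. n1.hot = 6  [len(S.lim) + 4]
3. n2.cnt = 27  [terminal]
4. n3.live = 5  [terminal]
5. n1.mk = 5  [D.hot - 1]
6. n4.live = -8  [D.mk * -2 + 2]
7. n5.pre = true  [terminal]
8. n6.hot = 15  [15]
9. n7.live = 25  [terminal]
10. n6.mk = 4  [D.hot - 11]
11. n8.cnt = 19  [terminal]
12. n4.depth = 30  [D.mk * 3 + 18]
13. n4.val = true  [D.mk > 3]
14. n0.ok = true  [C.val == true]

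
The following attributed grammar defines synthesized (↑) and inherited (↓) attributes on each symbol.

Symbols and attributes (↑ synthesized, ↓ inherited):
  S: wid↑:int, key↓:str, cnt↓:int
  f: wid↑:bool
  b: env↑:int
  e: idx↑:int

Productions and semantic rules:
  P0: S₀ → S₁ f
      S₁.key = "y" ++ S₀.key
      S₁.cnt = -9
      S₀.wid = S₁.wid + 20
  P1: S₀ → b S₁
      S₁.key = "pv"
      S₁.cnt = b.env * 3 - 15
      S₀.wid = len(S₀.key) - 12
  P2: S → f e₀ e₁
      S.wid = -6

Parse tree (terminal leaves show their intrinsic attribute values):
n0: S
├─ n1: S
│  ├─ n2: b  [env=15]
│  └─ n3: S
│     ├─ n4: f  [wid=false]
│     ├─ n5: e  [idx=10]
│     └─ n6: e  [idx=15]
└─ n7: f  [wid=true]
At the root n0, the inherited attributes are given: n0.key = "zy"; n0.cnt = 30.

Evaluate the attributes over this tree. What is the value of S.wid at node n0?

1. n0.key = "zy"  [given at root]
2. n0.cnt = 30  [given at root]
3. n1.key = "yzy"  ["y" ++ S₀.key]
4. n1.cnt = -9  [-9]
5. n2.env = 15  [terminal]
6. n3.key = "pv"  ["pv"]
7. n3.cnt = 30  [b.env * 3 - 15]
8. n4.wid = false  [terminal]
9. n5.idx = 10  [terminal]
10. n6.idx = 15  [terminal]
11. n3.wid = -6  [-6]
12. n1.wid = -9  [len(S₀.key) - 12]
13. n7.wid = true  [terminal]
14. n0.wid = 11  [S₁.wid + 20]

11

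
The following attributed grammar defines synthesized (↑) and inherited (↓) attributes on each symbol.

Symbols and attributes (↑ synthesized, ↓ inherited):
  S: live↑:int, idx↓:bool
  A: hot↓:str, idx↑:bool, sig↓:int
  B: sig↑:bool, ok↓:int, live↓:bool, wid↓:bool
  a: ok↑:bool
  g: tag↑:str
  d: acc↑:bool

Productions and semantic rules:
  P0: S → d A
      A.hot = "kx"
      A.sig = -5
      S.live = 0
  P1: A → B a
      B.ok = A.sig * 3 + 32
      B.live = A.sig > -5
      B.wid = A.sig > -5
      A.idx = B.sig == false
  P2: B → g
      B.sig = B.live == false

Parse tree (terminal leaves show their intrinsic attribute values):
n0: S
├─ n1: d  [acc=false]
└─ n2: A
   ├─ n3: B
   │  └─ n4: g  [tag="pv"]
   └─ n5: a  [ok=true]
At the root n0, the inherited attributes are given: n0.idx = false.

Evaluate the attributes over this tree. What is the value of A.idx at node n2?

false

1. n0.idx = false  [given at root]
2. n1.acc = false  [terminal]
3. n2.hot = "kx"  ["kx"]
4. n2.sig = -5  [-5]
5. n3.ok = 17  [A.sig * 3 + 32]
6. n3.live = false  [A.sig > -5]
7. n3.wid = false  [A.sig > -5]
8. n4.tag = "pv"  [terminal]
9. n3.sig = true  [B.live == false]
10. n5.ok = true  [terminal]
11. n2.idx = false  [B.sig == false]
12. n0.live = 0  [0]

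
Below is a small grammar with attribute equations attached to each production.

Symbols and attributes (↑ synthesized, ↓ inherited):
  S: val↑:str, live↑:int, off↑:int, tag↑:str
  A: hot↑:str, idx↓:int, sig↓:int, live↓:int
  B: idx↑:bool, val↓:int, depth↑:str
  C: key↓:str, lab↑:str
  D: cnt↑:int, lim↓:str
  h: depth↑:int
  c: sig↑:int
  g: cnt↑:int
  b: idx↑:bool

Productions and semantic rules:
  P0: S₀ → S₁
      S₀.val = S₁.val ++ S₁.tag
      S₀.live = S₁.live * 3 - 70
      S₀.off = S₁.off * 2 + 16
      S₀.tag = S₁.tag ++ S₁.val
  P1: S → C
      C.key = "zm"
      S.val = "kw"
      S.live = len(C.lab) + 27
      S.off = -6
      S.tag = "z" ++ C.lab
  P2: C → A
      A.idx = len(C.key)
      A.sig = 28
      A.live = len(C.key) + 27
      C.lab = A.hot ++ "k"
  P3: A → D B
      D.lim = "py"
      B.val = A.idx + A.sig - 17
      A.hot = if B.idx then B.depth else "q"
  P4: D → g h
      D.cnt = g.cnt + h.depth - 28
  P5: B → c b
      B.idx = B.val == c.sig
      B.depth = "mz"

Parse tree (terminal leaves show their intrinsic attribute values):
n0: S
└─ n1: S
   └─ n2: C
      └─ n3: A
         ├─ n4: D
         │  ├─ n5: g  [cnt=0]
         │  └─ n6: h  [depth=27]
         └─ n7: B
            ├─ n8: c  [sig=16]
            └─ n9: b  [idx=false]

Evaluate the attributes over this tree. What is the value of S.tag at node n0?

1. n2.key = "zm"  ["zm"]
2. n3.idx = 2  [len(C.key)]
3. n3.sig = 28  [28]
4. n3.live = 29  [len(C.key) + 27]
5. n4.lim = "py"  ["py"]
6. n5.cnt = 0  [terminal]
7. n6.depth = 27  [terminal]
8. n4.cnt = -1  [g.cnt + h.depth - 28]
9. n7.val = 13  [A.idx + A.sig - 17]
10. n8.sig = 16  [terminal]
11. n9.idx = false  [terminal]
12. n7.idx = false  [B.val == c.sig]
13. n7.depth = "mz"  ["mz"]
14. n3.hot = "q"  [if B.idx then B.depth else "q"]
15. n2.lab = "qk"  [A.hot ++ "k"]
16. n1.val = "kw"  ["kw"]
17. n1.live = 29  [len(C.lab) + 27]
18. n1.off = -6  [-6]
19. n1.tag = "zqk"  ["z" ++ C.lab]
20. n0.val = "kwzqk"  [S₁.val ++ S₁.tag]
21. n0.live = 17  [S₁.live * 3 - 70]
22. n0.off = 4  [S₁.off * 2 + 16]
23. n0.tag = "zqkkw"  [S₁.tag ++ S₁.val]

"zqkkw"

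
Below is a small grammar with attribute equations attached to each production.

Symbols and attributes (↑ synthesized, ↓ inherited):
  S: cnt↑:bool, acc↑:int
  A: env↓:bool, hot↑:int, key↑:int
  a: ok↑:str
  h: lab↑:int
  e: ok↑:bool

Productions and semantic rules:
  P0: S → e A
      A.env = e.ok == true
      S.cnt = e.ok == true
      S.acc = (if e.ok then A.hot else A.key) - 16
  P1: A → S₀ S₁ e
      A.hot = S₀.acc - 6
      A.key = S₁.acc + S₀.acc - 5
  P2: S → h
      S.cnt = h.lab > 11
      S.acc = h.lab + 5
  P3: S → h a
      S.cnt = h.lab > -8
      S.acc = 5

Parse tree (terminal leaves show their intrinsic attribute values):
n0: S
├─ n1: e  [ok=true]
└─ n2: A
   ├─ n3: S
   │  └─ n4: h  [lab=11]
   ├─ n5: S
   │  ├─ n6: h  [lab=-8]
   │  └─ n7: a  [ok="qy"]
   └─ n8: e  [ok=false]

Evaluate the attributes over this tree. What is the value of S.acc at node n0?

1. n1.ok = true  [terminal]
2. n2.env = true  [e.ok == true]
3. n4.lab = 11  [terminal]
4. n3.cnt = false  [h.lab > 11]
5. n3.acc = 16  [h.lab + 5]
6. n6.lab = -8  [terminal]
7. n7.ok = "qy"  [terminal]
8. n5.cnt = false  [h.lab > -8]
9. n5.acc = 5  [5]
10. n8.ok = false  [terminal]
11. n2.hot = 10  [S₀.acc - 6]
12. n2.key = 16  [S₁.acc + S₀.acc - 5]
13. n0.cnt = true  [e.ok == true]
14. n0.acc = -6  [(if e.ok then A.hot else A.key) - 16]

-6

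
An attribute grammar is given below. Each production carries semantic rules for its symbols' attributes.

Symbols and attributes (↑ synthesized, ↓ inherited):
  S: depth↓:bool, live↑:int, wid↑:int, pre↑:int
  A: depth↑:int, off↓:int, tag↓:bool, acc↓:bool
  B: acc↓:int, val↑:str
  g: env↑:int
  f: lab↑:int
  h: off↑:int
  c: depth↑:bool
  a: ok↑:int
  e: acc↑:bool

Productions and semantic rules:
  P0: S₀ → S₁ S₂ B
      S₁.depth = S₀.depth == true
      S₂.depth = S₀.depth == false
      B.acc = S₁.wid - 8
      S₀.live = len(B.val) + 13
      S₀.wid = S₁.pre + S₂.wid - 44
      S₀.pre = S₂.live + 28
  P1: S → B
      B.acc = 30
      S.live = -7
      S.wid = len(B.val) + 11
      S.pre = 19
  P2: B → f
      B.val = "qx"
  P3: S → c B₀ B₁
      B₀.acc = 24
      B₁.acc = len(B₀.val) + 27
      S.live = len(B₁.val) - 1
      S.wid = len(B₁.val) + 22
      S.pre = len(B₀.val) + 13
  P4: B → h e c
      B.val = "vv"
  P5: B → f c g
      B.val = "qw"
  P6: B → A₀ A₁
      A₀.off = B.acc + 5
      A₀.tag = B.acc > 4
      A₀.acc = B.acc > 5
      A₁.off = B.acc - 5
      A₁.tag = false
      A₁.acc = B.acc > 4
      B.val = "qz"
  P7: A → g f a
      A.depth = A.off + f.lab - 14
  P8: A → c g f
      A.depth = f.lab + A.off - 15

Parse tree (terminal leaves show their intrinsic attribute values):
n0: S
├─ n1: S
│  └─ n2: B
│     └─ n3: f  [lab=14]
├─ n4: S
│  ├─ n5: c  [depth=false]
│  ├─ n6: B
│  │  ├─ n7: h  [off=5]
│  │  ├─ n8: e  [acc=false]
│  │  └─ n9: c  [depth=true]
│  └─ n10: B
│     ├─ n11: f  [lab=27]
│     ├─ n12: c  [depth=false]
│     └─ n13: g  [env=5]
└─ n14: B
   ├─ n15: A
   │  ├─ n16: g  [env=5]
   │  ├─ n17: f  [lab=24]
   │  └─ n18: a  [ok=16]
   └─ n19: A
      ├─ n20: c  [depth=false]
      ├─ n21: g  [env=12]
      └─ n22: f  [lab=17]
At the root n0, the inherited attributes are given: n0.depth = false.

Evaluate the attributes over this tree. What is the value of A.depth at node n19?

1. n0.depth = false  [given at root]
2. n1.depth = false  [S₀.depth == true]
3. n2.acc = 30  [30]
4. n3.lab = 14  [terminal]
5. n2.val = "qx"  ["qx"]
6. n1.live = -7  [-7]
7. n1.wid = 13  [len(B.val) + 11]
8. n1.pre = 19  [19]
9. n4.depth = true  [S₀.depth == false]
10. n5.depth = false  [terminal]
11. n6.acc = 24  [24]
12. n7.off = 5  [terminal]
13. n8.acc = false  [terminal]
14. n9.depth = true  [terminal]
15. n6.val = "vv"  ["vv"]
16. n10.acc = 29  [len(B₀.val) + 27]
17. n11.lab = 27  [terminal]
18. n12.depth = false  [terminal]
19. n13.env = 5  [terminal]
20. n10.val = "qw"  ["qw"]
21. n4.live = 1  [len(B₁.val) - 1]
22. n4.wid = 24  [len(B₁.val) + 22]
23. n4.pre = 15  [len(B₀.val) + 13]
24. n14.acc = 5  [S₁.wid - 8]
25. n15.off = 10  [B.acc + 5]
26. n15.tag = true  [B.acc > 4]
27. n15.acc = false  [B.acc > 5]
28. n16.env = 5  [terminal]
29. n17.lab = 24  [terminal]
30. n18.ok = 16  [terminal]
31. n15.depth = 20  [A.off + f.lab - 14]
32. n19.off = 0  [B.acc - 5]
33. n19.tag = false  [false]
34. n19.acc = true  [B.acc > 4]
35. n20.depth = false  [terminal]
36. n21.env = 12  [terminal]
37. n22.lab = 17  [terminal]
38. n19.depth = 2  [f.lab + A.off - 15]
39. n14.val = "qz"  ["qz"]
40. n0.live = 15  [len(B.val) + 13]
41. n0.wid = -1  [S₁.pre + S₂.wid - 44]
42. n0.pre = 29  [S₂.live + 28]

2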